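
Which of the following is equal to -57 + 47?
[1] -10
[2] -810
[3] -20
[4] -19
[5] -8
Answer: 1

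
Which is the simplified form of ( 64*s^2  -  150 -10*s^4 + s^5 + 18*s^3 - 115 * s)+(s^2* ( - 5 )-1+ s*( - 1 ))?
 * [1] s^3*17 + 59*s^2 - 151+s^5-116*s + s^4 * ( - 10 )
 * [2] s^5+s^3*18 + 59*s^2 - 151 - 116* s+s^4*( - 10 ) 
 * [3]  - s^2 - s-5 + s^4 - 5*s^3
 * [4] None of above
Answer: 2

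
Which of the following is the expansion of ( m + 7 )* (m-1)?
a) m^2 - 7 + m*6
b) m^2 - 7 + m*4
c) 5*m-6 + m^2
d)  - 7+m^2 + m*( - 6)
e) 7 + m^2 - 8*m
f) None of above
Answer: a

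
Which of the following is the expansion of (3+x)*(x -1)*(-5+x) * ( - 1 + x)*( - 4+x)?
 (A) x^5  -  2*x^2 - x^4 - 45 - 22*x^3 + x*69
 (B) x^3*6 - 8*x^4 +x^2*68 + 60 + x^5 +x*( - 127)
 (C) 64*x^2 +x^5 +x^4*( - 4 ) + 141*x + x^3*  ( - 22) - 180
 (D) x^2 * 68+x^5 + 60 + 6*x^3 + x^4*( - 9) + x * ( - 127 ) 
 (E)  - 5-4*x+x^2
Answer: B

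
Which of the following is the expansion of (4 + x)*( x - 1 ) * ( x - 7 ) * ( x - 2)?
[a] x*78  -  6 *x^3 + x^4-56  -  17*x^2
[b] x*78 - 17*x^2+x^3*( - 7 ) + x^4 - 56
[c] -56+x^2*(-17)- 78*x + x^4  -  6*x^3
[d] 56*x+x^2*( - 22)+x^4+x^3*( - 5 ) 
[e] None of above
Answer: a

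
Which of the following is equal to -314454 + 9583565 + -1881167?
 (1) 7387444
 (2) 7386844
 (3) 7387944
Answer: 3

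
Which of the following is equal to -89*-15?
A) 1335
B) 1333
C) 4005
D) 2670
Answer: A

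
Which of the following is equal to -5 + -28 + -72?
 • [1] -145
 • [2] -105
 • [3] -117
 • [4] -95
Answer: 2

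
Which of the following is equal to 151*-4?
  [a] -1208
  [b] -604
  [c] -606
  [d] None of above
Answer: b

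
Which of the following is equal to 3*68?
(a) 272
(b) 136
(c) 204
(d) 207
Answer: c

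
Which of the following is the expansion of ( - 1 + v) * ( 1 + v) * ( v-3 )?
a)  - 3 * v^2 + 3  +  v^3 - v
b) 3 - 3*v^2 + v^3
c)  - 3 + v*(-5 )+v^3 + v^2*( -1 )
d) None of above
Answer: a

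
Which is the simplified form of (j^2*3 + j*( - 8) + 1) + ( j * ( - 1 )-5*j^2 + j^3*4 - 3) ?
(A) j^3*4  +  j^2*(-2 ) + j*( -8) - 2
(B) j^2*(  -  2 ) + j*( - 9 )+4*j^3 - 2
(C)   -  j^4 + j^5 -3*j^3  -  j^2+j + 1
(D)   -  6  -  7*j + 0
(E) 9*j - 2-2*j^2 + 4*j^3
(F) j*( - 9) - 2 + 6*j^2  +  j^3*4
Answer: B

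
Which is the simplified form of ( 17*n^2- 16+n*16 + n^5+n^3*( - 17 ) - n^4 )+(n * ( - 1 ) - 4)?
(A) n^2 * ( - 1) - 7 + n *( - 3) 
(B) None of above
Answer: B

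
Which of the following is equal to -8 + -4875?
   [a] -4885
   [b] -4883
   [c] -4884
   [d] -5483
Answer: b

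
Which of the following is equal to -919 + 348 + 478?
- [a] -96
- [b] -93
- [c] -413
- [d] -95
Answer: b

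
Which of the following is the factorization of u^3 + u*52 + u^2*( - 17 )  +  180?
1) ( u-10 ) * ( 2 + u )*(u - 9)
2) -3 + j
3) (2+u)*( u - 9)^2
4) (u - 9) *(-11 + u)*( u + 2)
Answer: 1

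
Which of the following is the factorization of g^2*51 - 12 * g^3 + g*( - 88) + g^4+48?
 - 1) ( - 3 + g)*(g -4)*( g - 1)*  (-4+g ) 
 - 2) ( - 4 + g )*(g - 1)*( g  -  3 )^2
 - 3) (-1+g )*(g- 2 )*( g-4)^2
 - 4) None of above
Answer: 1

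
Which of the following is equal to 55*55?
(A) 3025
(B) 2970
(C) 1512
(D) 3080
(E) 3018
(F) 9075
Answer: A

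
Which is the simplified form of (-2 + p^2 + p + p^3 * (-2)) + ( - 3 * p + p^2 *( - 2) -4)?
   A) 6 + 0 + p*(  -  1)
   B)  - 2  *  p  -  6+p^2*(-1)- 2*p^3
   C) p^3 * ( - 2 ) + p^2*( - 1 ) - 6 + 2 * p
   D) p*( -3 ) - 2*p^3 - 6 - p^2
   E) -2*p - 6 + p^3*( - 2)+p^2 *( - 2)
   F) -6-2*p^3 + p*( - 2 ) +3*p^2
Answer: B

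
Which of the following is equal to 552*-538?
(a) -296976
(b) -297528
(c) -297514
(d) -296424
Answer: a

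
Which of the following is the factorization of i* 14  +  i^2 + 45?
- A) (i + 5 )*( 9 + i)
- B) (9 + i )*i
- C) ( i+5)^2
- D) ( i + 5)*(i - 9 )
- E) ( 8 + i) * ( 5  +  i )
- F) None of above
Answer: A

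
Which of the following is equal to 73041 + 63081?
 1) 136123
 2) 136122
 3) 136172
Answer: 2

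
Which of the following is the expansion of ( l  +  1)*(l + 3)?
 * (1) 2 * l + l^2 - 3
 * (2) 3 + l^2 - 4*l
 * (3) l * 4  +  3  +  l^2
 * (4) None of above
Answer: 3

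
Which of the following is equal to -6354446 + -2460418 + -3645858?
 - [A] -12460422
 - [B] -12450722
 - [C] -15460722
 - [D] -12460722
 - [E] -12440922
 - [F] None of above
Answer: D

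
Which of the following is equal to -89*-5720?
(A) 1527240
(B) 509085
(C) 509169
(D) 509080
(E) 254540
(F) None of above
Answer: D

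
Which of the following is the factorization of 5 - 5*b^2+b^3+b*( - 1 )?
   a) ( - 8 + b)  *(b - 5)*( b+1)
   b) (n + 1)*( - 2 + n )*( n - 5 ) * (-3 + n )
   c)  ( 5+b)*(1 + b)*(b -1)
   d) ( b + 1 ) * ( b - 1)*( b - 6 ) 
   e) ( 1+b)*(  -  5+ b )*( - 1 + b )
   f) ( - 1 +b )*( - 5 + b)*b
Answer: e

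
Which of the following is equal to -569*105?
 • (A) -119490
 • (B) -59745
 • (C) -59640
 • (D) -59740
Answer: B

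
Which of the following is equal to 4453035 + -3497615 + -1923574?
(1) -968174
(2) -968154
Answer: 2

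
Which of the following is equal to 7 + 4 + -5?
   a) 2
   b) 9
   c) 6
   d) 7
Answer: c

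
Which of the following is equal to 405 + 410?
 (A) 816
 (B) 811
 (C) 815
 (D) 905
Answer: C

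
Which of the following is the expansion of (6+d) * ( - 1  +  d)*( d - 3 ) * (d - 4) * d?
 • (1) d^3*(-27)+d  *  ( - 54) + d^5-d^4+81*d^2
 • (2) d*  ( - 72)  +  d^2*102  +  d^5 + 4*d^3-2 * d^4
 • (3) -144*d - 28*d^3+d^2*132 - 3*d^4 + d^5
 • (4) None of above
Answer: 4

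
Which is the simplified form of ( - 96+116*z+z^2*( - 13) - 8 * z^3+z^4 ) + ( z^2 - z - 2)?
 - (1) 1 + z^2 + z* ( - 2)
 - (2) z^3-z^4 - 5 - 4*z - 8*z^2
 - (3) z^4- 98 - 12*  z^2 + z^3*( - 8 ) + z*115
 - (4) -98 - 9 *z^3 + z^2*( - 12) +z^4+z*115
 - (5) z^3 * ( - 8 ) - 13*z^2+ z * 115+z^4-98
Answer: 3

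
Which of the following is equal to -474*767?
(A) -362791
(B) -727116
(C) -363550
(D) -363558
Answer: D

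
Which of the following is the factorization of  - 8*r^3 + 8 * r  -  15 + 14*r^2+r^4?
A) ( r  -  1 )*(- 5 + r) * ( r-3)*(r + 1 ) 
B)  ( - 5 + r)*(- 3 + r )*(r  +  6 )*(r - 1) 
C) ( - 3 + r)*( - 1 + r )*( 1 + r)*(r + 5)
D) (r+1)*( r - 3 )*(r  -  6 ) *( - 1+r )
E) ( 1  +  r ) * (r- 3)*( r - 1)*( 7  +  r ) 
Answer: A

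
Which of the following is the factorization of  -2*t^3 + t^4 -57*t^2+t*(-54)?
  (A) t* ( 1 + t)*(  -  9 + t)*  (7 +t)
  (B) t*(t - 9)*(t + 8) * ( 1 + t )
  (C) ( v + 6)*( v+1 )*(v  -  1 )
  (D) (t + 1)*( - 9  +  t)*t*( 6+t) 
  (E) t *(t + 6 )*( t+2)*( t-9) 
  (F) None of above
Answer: D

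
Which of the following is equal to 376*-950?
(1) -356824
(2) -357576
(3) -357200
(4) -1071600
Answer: 3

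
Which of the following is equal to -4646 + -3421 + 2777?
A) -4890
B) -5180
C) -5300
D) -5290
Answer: D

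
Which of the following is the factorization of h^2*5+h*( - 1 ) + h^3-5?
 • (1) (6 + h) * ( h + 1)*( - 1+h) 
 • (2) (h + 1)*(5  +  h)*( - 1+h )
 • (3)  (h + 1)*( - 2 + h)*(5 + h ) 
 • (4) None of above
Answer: 2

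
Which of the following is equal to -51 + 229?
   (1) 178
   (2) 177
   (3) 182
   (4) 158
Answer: 1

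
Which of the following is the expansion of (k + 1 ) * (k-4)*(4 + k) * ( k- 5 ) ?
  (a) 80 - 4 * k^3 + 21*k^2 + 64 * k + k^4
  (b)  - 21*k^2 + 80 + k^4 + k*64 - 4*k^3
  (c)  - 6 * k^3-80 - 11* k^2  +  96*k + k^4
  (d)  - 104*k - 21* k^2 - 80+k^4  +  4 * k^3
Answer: b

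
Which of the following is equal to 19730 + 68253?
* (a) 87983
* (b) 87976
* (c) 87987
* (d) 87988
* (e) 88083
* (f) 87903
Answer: a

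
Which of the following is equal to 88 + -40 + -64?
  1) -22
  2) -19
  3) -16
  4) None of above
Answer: 3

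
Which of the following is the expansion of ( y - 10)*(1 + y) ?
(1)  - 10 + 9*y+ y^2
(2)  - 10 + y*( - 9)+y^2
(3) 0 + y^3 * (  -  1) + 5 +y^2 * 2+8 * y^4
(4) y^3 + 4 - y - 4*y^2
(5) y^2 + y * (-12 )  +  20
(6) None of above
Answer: 2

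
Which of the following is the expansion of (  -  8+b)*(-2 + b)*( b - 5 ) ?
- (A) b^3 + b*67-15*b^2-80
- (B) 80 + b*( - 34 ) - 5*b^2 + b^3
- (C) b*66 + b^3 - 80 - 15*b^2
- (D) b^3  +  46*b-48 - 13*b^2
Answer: C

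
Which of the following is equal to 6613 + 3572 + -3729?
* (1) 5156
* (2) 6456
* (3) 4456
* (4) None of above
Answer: 2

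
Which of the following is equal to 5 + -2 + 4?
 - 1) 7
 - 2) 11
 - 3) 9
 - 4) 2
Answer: 1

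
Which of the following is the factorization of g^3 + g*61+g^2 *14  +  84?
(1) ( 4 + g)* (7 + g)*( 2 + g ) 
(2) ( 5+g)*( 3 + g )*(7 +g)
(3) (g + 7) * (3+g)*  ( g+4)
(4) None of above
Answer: 3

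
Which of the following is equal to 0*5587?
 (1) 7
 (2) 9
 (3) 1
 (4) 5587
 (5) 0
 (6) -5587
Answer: 5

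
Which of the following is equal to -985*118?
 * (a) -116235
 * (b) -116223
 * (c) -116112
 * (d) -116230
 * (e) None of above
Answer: d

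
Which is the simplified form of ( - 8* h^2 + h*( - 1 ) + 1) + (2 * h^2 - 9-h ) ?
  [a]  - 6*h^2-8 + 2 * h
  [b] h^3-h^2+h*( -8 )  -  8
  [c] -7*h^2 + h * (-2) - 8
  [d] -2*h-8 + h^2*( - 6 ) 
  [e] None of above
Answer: d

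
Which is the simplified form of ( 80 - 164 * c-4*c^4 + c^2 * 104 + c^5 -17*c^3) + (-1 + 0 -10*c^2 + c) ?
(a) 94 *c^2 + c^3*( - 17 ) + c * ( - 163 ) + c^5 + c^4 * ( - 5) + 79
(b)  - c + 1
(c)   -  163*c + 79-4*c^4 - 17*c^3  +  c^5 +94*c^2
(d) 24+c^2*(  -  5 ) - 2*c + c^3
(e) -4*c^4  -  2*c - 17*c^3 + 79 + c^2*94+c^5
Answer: c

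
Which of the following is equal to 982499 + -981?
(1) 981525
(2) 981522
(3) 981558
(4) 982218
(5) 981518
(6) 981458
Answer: 5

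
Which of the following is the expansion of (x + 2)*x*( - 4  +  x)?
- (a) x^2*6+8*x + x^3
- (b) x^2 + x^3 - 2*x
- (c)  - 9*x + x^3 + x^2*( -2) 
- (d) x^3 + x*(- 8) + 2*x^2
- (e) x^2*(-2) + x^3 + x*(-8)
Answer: e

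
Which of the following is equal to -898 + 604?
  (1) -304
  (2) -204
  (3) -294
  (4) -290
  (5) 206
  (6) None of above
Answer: 3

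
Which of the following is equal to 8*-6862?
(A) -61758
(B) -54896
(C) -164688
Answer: B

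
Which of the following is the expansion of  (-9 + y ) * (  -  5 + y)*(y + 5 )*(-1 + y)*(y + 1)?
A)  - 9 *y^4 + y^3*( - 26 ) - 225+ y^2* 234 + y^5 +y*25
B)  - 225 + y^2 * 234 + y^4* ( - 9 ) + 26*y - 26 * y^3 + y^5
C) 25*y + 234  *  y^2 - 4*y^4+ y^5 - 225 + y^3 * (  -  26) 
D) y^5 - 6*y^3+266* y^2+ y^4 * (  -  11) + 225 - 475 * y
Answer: A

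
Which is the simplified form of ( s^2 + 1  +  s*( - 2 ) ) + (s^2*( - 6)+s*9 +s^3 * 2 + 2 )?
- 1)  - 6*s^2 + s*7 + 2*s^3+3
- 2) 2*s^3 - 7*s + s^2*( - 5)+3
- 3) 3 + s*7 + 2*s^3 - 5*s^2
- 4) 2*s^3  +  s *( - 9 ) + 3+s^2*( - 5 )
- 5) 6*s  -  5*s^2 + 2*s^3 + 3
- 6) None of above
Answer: 3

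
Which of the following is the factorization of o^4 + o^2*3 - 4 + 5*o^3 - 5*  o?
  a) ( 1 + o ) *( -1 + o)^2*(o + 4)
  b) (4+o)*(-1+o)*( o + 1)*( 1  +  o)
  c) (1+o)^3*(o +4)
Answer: b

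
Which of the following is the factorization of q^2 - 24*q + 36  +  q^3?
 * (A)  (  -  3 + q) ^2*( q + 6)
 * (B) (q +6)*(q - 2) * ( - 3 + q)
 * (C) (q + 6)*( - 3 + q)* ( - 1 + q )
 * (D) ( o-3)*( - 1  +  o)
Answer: B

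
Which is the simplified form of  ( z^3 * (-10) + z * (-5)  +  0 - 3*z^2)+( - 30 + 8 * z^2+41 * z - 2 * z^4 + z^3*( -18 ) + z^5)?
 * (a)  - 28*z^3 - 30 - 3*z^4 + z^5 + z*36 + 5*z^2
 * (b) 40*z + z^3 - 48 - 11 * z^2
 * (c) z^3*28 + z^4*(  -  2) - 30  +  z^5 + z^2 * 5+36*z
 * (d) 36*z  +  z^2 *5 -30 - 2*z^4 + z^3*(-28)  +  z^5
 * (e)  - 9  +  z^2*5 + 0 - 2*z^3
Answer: d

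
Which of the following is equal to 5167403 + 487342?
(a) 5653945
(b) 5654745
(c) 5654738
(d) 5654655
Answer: b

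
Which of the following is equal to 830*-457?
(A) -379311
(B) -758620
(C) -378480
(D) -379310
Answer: D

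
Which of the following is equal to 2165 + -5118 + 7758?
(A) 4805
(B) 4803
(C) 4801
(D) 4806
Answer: A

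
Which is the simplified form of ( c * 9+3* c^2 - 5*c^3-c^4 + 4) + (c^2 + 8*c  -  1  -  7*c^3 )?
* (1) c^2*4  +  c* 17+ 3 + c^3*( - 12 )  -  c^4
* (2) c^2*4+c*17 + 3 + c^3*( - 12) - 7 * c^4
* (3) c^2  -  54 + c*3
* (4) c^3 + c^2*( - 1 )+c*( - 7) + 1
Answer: 1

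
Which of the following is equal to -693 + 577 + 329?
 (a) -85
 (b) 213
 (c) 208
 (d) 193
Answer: b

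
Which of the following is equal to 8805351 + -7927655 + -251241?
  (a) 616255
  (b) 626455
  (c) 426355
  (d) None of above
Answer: b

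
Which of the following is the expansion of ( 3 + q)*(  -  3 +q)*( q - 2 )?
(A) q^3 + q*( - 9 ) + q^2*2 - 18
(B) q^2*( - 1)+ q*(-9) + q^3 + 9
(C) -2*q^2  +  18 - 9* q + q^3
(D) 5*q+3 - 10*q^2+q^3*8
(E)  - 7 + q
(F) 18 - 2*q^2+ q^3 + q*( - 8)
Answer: C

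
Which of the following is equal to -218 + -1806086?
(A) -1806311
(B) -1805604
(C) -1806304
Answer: C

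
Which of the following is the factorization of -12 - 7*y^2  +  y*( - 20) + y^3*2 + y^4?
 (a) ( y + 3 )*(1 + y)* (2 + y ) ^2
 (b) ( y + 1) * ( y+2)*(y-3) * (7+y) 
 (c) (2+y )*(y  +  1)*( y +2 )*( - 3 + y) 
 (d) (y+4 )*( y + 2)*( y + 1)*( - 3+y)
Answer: c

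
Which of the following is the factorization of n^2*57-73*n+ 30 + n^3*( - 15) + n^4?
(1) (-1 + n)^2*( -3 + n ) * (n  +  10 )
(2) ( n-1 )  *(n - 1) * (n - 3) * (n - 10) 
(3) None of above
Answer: 2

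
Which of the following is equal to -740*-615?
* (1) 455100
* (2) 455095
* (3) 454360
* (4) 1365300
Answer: 1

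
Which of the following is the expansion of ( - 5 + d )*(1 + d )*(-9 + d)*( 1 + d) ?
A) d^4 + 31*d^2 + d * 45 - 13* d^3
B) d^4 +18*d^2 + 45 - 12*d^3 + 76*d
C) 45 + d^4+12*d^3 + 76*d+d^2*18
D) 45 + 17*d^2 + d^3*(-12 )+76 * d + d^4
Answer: B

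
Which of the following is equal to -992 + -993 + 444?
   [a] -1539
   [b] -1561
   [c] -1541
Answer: c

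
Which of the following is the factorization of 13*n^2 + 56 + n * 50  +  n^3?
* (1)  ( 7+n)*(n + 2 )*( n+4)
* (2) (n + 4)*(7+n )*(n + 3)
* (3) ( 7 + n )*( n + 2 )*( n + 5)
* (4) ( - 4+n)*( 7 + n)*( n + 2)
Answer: 1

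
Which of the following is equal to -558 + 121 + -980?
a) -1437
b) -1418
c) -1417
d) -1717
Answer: c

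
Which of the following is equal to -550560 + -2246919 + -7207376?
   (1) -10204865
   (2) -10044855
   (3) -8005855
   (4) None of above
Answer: 4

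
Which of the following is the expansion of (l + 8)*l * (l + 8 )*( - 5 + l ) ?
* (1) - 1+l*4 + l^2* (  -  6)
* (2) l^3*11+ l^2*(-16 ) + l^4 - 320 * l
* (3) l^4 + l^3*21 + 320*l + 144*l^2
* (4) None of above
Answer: 2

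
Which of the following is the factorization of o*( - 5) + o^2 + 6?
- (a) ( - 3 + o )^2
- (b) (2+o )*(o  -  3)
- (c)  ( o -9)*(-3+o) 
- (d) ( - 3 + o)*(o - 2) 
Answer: d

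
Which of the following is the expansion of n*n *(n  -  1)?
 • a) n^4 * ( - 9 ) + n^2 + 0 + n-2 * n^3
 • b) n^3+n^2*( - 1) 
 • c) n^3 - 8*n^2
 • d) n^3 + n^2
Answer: b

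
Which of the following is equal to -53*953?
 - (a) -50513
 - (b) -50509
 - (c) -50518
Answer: b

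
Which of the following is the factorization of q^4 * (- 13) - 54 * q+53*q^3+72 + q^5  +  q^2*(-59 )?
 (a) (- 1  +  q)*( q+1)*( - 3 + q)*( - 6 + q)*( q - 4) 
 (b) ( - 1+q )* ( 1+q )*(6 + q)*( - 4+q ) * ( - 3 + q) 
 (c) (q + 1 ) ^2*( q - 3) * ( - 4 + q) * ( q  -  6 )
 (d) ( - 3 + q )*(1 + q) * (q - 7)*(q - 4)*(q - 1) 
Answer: a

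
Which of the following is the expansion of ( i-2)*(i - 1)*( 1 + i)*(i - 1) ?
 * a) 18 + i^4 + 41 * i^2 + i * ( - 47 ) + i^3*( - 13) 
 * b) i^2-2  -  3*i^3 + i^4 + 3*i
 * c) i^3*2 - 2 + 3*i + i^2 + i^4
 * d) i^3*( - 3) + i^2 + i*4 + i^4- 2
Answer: b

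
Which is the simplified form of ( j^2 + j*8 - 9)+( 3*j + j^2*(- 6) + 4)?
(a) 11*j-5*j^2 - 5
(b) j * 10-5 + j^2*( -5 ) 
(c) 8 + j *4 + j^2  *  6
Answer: a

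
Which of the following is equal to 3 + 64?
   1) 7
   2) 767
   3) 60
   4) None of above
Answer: 4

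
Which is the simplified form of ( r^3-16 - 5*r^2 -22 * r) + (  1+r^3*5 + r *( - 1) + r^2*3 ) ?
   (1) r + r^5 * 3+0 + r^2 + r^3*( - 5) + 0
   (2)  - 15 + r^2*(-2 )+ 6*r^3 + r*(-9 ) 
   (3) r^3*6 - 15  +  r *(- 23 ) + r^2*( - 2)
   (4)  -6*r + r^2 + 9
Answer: 3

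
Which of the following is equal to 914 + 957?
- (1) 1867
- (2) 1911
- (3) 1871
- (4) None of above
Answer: 3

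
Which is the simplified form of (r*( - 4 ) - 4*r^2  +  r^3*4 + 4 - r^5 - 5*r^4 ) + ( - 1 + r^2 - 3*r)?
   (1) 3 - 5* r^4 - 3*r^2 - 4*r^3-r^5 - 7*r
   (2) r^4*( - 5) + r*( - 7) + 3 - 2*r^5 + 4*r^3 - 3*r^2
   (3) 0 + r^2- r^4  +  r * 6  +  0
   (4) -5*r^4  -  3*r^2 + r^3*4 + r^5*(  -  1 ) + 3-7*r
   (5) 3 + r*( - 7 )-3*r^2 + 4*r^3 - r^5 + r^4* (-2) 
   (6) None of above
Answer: 4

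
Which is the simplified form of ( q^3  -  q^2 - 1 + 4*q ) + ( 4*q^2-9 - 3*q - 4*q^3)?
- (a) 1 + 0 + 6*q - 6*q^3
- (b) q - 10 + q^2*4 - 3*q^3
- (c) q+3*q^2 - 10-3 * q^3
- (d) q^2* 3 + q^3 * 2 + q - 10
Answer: c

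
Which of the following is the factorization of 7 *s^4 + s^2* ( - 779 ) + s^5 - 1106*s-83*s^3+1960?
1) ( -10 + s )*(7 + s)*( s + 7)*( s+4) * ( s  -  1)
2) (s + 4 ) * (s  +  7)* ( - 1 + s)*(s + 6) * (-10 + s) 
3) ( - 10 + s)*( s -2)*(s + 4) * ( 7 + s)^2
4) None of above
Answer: 1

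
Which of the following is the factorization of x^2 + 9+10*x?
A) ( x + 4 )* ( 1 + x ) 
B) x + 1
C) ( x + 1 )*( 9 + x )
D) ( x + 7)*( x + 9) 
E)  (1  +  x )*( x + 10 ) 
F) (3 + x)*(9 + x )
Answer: C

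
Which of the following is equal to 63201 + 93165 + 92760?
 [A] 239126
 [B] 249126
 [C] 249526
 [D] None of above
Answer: B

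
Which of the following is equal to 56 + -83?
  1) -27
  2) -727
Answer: 1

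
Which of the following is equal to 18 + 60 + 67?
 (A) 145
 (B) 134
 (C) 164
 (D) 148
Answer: A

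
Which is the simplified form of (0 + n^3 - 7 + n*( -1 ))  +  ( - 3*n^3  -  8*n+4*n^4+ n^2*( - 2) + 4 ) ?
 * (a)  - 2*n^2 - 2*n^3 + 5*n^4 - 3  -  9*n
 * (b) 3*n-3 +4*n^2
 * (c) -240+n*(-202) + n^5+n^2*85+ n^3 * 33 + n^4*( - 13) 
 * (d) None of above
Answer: d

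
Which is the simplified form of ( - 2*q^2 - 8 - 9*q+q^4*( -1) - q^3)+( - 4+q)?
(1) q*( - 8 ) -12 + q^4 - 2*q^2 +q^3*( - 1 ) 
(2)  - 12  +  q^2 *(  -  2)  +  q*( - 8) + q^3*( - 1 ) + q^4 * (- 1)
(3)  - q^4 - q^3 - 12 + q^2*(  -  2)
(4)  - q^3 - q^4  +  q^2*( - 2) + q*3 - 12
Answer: 2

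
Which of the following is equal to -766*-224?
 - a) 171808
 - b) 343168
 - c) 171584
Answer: c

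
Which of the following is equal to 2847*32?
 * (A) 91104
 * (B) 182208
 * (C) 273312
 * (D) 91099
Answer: A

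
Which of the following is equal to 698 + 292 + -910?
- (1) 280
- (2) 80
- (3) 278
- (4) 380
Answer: 2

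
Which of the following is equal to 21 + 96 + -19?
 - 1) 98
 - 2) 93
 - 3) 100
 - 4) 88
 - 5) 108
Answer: 1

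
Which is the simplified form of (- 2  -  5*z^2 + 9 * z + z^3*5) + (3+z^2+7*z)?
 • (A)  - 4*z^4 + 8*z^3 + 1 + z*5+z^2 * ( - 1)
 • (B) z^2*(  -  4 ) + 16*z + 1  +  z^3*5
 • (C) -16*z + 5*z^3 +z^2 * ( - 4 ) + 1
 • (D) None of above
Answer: B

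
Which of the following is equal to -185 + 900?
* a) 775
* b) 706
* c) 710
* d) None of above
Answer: d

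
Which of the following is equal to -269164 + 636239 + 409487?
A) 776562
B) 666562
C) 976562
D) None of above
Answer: A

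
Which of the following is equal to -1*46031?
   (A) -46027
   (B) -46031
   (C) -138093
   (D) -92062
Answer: B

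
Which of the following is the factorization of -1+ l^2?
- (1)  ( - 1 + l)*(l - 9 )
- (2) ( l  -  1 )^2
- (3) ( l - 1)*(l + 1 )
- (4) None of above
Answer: 3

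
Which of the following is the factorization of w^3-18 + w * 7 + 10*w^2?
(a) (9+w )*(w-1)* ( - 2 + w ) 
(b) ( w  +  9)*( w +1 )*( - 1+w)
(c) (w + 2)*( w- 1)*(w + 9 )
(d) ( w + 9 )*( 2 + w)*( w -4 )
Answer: c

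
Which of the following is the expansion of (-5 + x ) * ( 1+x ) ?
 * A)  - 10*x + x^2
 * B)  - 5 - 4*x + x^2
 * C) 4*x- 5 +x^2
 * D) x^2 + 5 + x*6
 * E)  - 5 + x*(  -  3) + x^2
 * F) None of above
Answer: B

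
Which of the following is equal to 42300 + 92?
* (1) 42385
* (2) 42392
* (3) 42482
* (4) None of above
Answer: 2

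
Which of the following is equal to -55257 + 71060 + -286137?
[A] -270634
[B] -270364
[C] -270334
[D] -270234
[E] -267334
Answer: C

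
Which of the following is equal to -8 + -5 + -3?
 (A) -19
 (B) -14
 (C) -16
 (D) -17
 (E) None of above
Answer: C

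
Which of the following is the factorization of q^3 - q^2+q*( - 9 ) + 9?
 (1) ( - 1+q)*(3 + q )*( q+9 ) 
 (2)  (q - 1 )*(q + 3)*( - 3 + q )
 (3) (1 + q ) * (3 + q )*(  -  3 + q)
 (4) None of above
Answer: 2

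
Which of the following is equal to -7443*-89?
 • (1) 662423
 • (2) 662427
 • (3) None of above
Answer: 2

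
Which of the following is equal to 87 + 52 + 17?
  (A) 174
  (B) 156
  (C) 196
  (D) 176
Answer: B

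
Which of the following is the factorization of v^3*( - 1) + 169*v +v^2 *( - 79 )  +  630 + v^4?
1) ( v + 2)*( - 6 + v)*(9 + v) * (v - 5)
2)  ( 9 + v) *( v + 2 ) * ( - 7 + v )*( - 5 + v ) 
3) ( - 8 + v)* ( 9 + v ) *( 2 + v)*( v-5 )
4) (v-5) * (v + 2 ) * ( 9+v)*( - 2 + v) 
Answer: 2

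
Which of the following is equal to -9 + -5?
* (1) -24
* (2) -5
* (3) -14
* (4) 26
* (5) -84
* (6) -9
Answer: 3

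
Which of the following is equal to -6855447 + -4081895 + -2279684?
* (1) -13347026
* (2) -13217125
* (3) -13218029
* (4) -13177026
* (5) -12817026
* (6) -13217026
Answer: 6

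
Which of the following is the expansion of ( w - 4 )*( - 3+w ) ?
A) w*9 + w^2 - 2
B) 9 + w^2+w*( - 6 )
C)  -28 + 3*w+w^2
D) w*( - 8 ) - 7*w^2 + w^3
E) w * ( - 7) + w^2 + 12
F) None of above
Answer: E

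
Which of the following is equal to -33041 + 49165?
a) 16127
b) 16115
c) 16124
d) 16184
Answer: c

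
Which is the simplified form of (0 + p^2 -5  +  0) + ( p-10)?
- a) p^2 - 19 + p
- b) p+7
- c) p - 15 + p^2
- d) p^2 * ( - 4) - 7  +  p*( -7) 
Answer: c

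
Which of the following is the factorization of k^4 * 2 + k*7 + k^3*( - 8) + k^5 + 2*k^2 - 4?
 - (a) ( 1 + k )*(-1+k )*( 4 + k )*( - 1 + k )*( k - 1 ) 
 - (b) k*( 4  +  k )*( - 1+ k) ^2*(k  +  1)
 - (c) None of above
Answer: a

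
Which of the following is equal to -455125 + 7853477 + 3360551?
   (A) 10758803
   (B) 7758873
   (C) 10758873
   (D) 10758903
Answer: D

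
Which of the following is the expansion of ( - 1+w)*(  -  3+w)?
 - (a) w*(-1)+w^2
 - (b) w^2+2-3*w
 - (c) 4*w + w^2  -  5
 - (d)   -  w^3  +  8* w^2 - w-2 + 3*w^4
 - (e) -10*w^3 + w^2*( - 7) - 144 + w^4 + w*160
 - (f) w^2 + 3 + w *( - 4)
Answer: f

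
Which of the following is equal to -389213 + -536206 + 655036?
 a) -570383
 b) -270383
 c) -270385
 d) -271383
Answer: b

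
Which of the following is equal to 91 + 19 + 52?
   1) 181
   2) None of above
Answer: 2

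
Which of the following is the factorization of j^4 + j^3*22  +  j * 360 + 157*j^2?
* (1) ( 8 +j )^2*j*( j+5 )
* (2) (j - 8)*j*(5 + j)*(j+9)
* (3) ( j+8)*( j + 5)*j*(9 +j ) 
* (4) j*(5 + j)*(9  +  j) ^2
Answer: 3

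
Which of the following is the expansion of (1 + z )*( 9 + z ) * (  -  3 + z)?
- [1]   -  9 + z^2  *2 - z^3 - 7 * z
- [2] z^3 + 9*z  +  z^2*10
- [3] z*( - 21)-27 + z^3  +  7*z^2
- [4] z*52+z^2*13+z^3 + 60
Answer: 3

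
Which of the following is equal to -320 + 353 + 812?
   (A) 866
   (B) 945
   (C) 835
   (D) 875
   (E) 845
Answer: E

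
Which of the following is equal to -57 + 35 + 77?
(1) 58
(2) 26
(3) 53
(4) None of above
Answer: 4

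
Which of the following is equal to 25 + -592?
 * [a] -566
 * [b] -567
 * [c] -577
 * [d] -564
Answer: b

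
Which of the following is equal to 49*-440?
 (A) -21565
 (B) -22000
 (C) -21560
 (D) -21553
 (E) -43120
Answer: C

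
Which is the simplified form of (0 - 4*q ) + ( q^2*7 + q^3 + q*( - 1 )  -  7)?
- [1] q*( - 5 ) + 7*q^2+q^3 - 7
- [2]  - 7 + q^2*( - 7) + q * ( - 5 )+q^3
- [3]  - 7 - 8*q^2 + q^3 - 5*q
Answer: 1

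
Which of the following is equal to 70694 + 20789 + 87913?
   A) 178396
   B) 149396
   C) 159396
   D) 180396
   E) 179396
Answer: E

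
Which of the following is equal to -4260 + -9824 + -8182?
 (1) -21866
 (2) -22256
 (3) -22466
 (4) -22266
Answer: 4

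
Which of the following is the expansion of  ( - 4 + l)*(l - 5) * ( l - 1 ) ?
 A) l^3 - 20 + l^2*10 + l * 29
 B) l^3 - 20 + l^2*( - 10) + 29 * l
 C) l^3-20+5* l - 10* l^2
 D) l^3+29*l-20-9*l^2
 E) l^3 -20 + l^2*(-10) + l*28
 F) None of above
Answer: B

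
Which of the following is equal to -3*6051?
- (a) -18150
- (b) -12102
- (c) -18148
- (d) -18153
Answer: d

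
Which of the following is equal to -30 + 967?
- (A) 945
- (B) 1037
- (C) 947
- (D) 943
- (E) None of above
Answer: E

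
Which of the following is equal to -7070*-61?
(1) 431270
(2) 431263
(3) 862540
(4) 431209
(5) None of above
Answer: 1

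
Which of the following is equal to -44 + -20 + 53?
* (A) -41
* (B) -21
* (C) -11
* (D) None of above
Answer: C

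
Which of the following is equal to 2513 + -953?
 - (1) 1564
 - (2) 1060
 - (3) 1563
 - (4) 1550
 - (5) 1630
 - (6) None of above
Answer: 6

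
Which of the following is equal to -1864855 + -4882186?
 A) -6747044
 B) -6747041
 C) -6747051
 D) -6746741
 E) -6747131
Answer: B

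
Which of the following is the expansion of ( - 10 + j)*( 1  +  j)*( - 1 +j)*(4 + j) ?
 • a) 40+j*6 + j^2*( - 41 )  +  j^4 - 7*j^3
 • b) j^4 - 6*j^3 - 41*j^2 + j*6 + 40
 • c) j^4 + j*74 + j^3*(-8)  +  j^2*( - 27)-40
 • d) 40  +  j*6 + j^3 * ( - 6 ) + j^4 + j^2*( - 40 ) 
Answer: b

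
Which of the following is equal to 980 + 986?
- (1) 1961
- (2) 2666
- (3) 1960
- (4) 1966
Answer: 4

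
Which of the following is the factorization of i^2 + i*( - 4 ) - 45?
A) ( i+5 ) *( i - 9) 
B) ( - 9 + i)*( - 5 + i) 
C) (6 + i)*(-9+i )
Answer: A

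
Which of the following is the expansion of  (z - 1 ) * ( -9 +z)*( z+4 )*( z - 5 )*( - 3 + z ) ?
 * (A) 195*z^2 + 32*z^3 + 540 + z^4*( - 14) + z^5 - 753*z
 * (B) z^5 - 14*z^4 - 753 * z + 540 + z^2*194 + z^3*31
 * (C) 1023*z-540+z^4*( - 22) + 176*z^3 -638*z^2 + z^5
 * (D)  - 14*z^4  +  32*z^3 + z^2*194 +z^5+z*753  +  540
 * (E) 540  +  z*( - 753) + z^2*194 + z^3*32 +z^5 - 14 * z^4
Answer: E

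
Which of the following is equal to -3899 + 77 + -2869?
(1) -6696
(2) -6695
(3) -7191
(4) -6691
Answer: 4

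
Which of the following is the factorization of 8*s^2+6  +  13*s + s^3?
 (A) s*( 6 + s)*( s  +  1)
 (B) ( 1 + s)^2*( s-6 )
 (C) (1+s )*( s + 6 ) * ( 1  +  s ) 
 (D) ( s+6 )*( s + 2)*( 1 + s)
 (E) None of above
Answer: C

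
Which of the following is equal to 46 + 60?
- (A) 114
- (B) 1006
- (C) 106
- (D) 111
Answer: C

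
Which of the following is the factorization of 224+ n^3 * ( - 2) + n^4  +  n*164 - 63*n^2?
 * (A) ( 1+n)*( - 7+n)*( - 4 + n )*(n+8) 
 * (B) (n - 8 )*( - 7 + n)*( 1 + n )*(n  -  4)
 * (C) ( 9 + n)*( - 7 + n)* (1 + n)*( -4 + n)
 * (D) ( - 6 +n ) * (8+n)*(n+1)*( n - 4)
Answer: A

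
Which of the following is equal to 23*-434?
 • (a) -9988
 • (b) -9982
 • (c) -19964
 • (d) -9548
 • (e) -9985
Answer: b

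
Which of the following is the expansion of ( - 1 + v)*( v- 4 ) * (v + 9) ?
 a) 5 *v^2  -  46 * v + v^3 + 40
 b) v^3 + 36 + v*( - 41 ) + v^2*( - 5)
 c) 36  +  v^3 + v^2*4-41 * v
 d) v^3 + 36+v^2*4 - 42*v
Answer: c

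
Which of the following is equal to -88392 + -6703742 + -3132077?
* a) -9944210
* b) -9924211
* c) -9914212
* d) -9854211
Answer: b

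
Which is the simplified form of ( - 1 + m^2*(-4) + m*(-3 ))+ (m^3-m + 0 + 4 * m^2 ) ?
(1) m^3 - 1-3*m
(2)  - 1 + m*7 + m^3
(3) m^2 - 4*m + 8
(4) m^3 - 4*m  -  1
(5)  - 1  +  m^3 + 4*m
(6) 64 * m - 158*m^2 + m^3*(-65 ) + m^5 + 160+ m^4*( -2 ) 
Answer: 4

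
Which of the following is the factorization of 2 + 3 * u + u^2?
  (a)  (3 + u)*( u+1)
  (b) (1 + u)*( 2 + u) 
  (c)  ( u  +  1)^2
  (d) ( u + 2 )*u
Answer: b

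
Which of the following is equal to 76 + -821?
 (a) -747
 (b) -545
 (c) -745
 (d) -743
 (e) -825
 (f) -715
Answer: c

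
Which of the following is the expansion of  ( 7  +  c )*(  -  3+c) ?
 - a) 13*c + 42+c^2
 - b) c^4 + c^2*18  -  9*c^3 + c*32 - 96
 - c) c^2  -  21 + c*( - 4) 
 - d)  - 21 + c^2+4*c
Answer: d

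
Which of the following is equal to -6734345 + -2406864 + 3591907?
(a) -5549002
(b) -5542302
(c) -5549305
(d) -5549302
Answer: d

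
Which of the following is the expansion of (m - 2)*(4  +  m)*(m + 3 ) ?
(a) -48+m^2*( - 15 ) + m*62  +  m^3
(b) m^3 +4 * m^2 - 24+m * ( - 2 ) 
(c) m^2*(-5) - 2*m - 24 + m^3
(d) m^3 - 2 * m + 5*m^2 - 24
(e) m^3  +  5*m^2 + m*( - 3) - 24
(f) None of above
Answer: d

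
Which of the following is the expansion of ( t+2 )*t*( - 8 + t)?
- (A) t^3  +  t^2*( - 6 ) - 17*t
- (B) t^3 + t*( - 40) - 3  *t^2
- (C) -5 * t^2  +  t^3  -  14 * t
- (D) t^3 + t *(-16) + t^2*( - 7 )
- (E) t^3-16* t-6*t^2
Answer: E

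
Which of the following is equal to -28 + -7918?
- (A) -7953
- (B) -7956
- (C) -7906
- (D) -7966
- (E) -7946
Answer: E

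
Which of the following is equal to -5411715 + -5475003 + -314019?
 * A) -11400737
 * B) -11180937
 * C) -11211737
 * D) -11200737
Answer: D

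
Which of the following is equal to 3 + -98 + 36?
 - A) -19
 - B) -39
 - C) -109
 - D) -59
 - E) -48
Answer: D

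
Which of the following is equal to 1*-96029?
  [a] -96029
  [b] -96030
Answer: a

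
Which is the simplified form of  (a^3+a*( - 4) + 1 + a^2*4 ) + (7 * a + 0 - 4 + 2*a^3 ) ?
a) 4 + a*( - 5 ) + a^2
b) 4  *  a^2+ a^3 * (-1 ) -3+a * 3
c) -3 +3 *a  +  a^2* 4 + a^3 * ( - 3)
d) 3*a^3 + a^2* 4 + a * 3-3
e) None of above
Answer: d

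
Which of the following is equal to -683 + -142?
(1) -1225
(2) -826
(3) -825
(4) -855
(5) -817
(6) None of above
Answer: 3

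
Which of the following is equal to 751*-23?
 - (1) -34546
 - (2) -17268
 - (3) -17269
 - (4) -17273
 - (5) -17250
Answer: 4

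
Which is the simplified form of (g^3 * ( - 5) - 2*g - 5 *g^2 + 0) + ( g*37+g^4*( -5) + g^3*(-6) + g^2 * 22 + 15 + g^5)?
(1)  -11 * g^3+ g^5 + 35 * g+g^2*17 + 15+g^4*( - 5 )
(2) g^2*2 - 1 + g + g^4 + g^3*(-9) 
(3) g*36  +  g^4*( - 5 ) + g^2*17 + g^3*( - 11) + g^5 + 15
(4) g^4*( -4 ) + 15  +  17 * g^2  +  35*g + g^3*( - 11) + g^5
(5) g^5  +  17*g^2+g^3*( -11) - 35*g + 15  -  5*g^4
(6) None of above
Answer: 1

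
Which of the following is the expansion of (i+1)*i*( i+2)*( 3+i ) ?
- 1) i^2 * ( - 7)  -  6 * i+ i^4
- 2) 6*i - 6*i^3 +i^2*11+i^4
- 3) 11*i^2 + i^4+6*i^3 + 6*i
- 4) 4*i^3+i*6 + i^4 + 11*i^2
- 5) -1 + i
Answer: 3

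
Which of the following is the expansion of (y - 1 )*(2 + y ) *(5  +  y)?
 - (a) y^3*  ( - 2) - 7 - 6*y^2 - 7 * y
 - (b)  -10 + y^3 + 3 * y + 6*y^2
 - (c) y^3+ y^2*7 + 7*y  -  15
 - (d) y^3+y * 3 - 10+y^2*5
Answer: b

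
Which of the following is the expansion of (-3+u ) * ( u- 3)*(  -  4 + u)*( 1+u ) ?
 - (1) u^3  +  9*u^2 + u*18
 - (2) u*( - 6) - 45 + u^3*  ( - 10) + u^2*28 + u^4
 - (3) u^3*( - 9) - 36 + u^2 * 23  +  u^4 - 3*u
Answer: 3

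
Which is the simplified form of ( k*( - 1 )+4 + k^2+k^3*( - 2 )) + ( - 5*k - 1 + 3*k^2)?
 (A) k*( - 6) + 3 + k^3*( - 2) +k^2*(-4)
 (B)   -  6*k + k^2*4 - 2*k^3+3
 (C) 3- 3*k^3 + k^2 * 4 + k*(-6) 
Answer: B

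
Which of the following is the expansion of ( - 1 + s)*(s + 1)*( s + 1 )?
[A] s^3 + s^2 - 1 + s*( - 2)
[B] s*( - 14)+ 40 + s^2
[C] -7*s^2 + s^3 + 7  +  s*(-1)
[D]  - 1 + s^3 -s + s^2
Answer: D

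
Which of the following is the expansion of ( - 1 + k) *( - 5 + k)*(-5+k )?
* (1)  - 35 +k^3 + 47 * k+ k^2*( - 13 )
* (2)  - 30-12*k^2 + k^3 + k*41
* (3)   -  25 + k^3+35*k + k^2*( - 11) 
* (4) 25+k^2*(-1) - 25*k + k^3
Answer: 3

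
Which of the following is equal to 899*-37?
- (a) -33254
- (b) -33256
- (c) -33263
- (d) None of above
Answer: c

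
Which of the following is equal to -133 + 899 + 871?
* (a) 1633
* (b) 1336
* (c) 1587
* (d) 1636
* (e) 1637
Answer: e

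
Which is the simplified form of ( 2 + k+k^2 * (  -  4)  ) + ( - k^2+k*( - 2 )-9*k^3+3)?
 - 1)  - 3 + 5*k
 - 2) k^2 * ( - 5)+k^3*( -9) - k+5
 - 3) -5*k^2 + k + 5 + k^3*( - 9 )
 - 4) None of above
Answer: 2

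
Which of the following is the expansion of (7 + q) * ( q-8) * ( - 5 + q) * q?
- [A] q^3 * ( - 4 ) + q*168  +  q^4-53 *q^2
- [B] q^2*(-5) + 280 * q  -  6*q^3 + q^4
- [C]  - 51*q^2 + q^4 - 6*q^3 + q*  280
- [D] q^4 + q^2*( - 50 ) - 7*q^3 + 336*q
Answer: C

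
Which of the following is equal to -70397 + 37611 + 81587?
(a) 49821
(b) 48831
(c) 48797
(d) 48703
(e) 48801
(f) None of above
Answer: e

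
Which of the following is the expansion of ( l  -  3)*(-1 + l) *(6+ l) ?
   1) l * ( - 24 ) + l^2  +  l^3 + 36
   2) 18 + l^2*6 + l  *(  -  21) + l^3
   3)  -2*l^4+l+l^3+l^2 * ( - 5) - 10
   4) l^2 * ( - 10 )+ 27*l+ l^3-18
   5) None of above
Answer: 5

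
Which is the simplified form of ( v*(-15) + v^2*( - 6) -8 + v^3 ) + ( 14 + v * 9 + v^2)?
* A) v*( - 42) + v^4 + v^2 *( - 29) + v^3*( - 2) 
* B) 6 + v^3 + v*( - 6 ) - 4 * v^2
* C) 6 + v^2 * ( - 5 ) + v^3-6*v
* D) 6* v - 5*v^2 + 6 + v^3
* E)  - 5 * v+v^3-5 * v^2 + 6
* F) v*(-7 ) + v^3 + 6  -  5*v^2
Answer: C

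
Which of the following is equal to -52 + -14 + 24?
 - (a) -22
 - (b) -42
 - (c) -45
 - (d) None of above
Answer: b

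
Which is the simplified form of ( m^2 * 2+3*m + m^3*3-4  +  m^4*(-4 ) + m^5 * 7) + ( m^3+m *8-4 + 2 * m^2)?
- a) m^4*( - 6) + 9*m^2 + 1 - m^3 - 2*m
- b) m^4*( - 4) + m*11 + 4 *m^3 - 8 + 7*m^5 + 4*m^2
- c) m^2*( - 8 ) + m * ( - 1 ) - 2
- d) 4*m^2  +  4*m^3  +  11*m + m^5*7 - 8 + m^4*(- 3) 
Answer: b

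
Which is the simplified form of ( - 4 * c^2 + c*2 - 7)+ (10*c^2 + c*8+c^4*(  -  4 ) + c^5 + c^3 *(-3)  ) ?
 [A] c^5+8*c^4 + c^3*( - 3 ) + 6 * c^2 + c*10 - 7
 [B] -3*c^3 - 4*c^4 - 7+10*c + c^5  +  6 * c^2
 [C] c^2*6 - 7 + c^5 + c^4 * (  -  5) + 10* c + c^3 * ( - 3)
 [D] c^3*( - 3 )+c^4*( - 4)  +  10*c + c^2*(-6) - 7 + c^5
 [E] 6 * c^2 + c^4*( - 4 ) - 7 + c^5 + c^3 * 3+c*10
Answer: B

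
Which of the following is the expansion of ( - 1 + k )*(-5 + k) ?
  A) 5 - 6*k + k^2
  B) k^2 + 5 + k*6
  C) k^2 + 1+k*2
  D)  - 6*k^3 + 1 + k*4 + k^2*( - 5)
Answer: A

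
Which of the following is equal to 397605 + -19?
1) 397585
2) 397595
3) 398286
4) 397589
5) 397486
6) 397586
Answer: 6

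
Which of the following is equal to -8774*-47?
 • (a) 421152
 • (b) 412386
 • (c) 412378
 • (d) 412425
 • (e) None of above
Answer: c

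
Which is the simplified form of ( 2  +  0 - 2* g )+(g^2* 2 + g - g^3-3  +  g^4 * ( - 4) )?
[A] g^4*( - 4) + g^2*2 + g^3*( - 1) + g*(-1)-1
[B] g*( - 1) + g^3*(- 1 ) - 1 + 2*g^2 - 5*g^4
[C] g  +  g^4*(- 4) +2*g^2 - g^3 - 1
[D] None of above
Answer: A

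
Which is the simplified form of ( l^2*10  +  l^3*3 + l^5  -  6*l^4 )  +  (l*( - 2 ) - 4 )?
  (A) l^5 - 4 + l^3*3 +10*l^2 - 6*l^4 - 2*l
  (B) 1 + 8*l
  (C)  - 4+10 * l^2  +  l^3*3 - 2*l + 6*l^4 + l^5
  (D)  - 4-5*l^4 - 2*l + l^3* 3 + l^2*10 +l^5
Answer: A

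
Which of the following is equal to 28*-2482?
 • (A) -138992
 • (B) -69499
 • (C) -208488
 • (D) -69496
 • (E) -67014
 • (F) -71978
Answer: D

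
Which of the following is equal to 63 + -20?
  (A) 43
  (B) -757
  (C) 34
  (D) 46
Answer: A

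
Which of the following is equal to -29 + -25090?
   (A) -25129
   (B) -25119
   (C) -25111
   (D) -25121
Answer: B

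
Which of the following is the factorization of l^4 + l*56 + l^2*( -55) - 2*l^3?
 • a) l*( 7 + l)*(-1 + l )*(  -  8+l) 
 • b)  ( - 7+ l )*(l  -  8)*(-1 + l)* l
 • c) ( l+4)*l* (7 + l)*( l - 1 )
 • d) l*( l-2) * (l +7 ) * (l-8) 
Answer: a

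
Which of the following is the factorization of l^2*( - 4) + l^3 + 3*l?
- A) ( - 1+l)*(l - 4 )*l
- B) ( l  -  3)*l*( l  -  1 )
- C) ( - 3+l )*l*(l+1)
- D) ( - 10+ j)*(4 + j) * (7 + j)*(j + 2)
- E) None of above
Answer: B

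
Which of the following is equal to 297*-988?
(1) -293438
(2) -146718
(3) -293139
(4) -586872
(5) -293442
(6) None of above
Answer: 6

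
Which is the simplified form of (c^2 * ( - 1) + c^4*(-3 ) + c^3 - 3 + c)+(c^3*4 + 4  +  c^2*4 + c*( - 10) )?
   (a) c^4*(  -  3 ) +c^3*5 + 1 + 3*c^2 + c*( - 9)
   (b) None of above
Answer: a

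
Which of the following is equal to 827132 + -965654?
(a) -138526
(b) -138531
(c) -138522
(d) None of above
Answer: c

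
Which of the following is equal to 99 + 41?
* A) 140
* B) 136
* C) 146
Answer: A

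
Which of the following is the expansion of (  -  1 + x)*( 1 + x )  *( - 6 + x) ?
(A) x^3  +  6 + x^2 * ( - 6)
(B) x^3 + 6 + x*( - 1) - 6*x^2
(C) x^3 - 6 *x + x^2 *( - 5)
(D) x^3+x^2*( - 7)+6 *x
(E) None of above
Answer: B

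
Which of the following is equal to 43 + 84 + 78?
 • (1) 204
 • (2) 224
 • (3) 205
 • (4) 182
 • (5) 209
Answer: 3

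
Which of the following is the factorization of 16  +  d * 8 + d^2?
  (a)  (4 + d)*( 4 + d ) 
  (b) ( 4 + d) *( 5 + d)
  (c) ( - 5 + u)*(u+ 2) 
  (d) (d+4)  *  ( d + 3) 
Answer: a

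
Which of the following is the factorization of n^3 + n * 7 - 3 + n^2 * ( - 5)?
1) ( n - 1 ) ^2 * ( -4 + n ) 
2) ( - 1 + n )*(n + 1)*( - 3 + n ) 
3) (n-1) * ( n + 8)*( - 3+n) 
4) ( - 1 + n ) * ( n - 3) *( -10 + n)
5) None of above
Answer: 5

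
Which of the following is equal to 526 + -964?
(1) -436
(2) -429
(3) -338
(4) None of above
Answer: 4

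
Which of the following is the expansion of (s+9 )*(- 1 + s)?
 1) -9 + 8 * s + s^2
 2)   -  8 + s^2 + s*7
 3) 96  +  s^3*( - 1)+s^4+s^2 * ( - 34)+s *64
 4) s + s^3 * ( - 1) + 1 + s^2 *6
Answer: 1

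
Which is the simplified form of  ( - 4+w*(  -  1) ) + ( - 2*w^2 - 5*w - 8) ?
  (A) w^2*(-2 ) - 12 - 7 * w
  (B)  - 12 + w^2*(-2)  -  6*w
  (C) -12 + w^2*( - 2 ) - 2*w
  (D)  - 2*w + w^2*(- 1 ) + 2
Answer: B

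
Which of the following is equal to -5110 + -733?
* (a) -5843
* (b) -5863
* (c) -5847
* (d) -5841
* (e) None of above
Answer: a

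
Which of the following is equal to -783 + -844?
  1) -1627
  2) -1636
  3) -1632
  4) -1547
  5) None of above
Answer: 1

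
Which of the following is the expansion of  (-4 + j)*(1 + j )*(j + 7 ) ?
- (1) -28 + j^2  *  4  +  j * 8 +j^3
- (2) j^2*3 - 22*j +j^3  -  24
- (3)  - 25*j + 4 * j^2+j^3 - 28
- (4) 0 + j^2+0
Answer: 3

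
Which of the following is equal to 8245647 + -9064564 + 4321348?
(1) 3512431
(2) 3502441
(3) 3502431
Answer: 3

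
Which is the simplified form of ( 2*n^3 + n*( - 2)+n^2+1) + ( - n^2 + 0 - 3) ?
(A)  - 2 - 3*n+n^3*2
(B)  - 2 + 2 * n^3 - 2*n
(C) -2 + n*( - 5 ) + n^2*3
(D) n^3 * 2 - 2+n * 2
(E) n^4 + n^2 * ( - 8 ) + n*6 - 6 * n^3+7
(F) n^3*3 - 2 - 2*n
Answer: B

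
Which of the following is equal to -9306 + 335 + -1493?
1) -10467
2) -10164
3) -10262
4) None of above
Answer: 4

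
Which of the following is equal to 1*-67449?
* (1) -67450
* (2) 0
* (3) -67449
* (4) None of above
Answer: 3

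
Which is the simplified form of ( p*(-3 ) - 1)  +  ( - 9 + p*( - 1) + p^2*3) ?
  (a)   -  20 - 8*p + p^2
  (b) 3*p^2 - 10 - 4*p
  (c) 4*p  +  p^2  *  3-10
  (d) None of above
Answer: b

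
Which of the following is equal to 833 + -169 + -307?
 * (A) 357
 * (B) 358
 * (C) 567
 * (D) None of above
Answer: A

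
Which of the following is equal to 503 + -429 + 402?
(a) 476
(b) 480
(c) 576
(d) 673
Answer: a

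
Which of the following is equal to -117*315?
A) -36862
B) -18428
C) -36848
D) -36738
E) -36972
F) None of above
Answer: F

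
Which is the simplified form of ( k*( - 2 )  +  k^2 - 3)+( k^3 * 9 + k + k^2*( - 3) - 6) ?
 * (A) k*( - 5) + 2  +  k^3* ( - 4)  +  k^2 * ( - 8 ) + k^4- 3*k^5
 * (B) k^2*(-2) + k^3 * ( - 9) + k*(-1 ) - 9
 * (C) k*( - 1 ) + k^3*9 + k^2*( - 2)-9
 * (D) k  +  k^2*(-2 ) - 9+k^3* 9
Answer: C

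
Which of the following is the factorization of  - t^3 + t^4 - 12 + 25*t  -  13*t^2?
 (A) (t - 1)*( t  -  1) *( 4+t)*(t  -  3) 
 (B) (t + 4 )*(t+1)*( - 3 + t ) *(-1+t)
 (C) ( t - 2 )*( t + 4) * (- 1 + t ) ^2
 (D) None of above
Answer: A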